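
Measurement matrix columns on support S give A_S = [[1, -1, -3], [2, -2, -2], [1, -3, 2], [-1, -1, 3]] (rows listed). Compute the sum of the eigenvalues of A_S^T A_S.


Sum of eigenvalues of A_S^T A_S = trace(A_S^T A_S) = sum of squared column norms of A_S.
A_S^T A_S diagonal: [7, 15, 26].
trace = 7 + 15 + 26 = 48.

48


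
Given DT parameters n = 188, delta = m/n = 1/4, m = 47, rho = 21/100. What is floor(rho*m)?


m = 1/4*188 = 47.
rho = 21/100.
rho*m = 21/100*47 = 9.87.
k = floor(9.87) = 9.

9


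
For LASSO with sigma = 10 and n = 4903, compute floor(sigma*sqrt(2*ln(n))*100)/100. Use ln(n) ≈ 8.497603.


ln(4903) ≈ 8.497603.
2*ln(n) ≈ 16.995206.
sqrt(2*ln(n)) ≈ sqrt(16.995206) ≈ 4.122524.
lambda ≈ 10*4.122524 = 41.22524.
floor(lambda*100)/100 = 41.22.

41.22


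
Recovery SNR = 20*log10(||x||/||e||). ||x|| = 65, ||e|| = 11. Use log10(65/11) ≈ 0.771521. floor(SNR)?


||x||/||e|| = 65/11.
log10(65/11) ≈ 0.771521.
20*log10(||x||/||e||) ≈ 20*0.771521 = 15.43042.
floor(15.43042) = 15.

15


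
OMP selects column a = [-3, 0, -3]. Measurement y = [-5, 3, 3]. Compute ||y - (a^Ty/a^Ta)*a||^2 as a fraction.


a^T a = 18.
a^T y = 6.
coeff = 6/18 = 1/3.
||r||^2 = 41.

41


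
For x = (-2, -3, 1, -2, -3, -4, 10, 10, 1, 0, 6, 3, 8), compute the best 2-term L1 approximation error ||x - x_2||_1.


Sorted |x_i| descending: [10, 10, 8, 6, 4, 3, 3, 3, 2, 2, 1, 1, 0]
Keep top 2: [10, 10]
Tail entries: [8, 6, 4, 3, 3, 3, 2, 2, 1, 1, 0]
L1 error = sum of tail = 33.

33


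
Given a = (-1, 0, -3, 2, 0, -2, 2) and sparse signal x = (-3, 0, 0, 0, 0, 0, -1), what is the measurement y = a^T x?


Non-zero terms: ['-1*-3', '2*-1']
Products: [3, -2]
y = sum = 1.

1


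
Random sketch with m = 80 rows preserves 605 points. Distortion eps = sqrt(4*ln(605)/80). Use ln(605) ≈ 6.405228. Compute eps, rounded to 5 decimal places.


ln(605) ≈ 6.405228.
4*ln(N)/m ≈ 4*6.405228/80 ≈ 0.3202614.
eps = sqrt(0.3202614) ≈ 0.5659164 ≈ 0.56592.

0.56592


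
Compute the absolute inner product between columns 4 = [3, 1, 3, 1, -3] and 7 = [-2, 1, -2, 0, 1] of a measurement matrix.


Inner product: 3*-2 + 1*1 + 3*-2 + 1*0 + -3*1
Products: [-6, 1, -6, 0, -3]
Sum = -14.
|dot| = 14.

14


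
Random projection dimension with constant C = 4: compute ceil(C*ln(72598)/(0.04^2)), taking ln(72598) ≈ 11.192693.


ln(72598) ≈ 11.192693.
eps^2 = 0.04^2 = 0.0016.
C*ln(N)/eps^2 ≈ 4*11.192693/0.0016 ≈ 27981.7325.
m = ceil(27981.7325) = 27982.

27982


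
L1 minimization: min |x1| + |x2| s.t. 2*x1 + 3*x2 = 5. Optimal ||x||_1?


Axis intercepts:
  x1 = 5/2, x2 = 0: L1 = 5/2
  x1 = 0, x2 = 5/3: L1 = 5/3
x* = (0, 5/3)
||x*||_1 = 5/3.

5/3


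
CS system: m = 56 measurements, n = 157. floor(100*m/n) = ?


100*m/n = 100*56/157 ≈ 35.6688.
floor = 35.

35


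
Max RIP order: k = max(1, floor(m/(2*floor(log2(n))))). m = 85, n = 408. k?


floor(log2(408)) = 8.
2*8 = 16.
m/(2*floor(log2(n))) = 85/16 ≈ 5.3125.
floor = 5.
k = max(1, 5) = 5.

5


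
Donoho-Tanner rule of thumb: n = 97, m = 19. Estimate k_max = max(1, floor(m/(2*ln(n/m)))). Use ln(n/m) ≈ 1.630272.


n/m = 97/19.
ln(n/m) ≈ 1.630272.
2*ln(n/m) ≈ 3.260544.
m/(2*ln(n/m)) ≈ 19/3.260544 ≈ 5.8272.
floor = 5.
k_max = max(1, 5) = 5.

5


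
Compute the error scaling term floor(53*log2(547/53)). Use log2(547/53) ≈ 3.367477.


log2(n/k) = log2(547/53) ≈ 3.367477.
k*log2(n/k) ≈ 53*3.367477 = 178.476281.
floor(178.476281) = 178.

178


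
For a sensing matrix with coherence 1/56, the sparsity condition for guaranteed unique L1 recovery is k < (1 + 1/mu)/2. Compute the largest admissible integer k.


1/mu = 56.
1 + 1/mu = 57.
(1 + 1/mu)/2 = 28.5 is not an integer, so k_max = floor(28.5) = 28.

28


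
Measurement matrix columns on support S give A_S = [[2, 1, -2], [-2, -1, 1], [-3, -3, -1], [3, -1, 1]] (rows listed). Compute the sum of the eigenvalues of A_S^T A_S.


Sum of eigenvalues of A_S^T A_S = trace(A_S^T A_S) = sum of squared column norms of A_S.
A_S^T A_S diagonal: [26, 12, 7].
trace = 26 + 12 + 7 = 45.

45


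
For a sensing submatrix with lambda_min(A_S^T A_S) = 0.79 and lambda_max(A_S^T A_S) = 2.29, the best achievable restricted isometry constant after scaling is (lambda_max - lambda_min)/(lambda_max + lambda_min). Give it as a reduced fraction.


lambda_max - lambda_min = 2.29 - 0.79 = 1.50.
lambda_max + lambda_min = 2.29 + 0.79 = 3.08.
delta = 1.50/3.08 = 150/308 = 75/154.

75/154


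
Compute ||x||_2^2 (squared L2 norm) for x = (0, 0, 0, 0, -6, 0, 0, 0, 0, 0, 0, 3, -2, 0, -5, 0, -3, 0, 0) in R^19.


Non-zero entries: [(4, -6), (11, 3), (12, -2), (14, -5), (16, -3)]
Squares: [36, 9, 4, 25, 9]
||x||_2^2 = sum = 83.

83


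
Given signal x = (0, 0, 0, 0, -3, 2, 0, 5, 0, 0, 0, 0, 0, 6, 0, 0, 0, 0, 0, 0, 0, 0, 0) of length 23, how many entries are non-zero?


Non-zero positions: [4, 5, 7, 13].
Sparsity = 4.

4


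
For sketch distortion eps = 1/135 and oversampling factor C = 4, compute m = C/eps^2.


1/eps = 135.
(1/eps)^2 = 18225.
m = 4*18225 = 72900.

72900


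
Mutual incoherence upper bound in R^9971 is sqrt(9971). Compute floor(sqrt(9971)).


99^2 = 9801 <= 9971 < 10000 = 100^2, so 99 <= sqrt(9971) < 100.
floor(sqrt(9971)) = 99.

99


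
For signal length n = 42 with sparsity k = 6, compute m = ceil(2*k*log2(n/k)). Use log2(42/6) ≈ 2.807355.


log2(n/k) = log2(42/6) ≈ 2.807355.
2*k*log2(n/k) ≈ 2*6*2.807355 = 33.68826.
m = ceil(33.68826) = 34.

34


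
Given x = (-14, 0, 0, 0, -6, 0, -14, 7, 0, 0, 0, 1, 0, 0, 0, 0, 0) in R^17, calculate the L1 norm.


Non-zero entries: [(0, -14), (4, -6), (6, -14), (7, 7), (11, 1)]
Absolute values: [14, 6, 14, 7, 1]
||x||_1 = sum = 42.

42


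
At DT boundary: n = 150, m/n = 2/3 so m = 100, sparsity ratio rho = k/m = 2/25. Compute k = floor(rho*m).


m = 2/3*150 = 100.
rho = 2/25.
rho*m = 2/25*100 = 8.
k = floor(8) = 8.

8


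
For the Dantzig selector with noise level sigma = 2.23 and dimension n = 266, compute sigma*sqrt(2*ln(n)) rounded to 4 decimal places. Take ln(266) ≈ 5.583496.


ln(266) ≈ 5.583496.
2*ln(n) ≈ 11.166992.
sqrt(2*ln(n)) ≈ sqrt(11.166992) ≈ 3.341705.
threshold ≈ 2.23*3.341705 = 7.45200215 ≈ 7.4520.

7.4520


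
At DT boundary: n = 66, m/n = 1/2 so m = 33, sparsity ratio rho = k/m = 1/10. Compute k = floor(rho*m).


m = 1/2*66 = 33.
rho = 1/10.
rho*m = 1/10*33 = 3.3.
k = floor(3.3) = 3.

3


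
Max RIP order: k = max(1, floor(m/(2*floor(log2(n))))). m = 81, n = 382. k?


floor(log2(382)) = 8.
2*8 = 16.
m/(2*floor(log2(n))) = 81/16 ≈ 5.0625.
floor = 5.
k = max(1, 5) = 5.

5


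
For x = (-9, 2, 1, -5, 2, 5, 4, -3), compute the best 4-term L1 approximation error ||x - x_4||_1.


Sorted |x_i| descending: [9, 5, 5, 4, 3, 2, 2, 1]
Keep top 4: [9, 5, 5, 4]
Tail entries: [3, 2, 2, 1]
L1 error = sum of tail = 8.

8


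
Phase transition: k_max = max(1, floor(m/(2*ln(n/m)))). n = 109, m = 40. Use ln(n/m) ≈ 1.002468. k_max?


n/m = 109/40.
ln(n/m) ≈ 1.002468.
2*ln(n/m) ≈ 2.004936.
m/(2*ln(n/m)) ≈ 40/2.004936 ≈ 19.9508.
floor = 19.
k_max = max(1, 19) = 19.

19


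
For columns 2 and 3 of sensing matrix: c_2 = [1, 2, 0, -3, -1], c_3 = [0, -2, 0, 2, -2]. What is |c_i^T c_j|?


Inner product: 1*0 + 2*-2 + 0*0 + -3*2 + -1*-2
Products: [0, -4, 0, -6, 2]
Sum = -8.
|dot| = 8.

8


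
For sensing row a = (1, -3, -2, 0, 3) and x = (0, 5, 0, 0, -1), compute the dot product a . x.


Non-zero terms: ['-3*5', '3*-1']
Products: [-15, -3]
y = sum = -18.

-18


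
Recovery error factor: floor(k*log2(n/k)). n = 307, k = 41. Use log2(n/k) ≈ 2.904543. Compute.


log2(n/k) = log2(307/41) ≈ 2.904543.
k*log2(n/k) ≈ 41*2.904543 = 119.086263.
floor(119.086263) = 119.

119


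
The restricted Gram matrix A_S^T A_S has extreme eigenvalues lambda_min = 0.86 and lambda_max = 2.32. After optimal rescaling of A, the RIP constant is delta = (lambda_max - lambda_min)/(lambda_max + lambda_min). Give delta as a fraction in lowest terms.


lambda_max - lambda_min = 2.32 - 0.86 = 1.46.
lambda_max + lambda_min = 2.32 + 0.86 = 3.18.
delta = 1.46/3.18 = 146/318 = 73/159.

73/159


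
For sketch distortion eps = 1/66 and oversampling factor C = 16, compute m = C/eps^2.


1/eps = 66.
(1/eps)^2 = 4356.
m = 16*4356 = 69696.

69696


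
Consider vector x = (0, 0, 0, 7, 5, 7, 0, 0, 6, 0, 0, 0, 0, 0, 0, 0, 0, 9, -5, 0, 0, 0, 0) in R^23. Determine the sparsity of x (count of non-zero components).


Non-zero positions: [3, 4, 5, 8, 17, 18].
Sparsity = 6.

6


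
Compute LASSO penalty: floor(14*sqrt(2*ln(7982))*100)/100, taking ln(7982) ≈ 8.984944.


ln(7982) ≈ 8.984944.
2*ln(n) ≈ 17.969888.
sqrt(2*ln(n)) ≈ sqrt(17.969888) ≈ 4.23909.
lambda ≈ 14*4.23909 = 59.34726.
floor(lambda*100)/100 = 59.34.

59.34


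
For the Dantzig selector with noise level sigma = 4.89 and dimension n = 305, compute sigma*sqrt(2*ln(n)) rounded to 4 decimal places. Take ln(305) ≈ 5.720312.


ln(305) ≈ 5.720312.
2*ln(n) ≈ 11.440624.
sqrt(2*ln(n)) ≈ sqrt(11.440624) ≈ 3.382399.
threshold ≈ 4.89*3.382399 = 16.53993111 ≈ 16.5399.

16.5399


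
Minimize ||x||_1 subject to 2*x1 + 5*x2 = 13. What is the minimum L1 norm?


Axis intercepts:
  x1 = 13/2, x2 = 0: L1 = 13/2
  x1 = 0, x2 = 13/5: L1 = 13/5
x* = (0, 13/5)
||x*||_1 = 13/5.

13/5


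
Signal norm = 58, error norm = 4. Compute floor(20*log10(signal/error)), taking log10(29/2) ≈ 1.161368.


||x||/||e|| = 58/4 = 29/2.
log10(29/2) ≈ 1.161368.
20*log10(||x||/||e||) ≈ 20*1.161368 = 23.22736.
floor(23.22736) = 23.

23


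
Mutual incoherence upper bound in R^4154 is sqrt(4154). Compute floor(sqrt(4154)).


64^2 = 4096 <= 4154 < 4225 = 65^2, so 64 <= sqrt(4154) < 65.
floor(sqrt(4154)) = 64.

64


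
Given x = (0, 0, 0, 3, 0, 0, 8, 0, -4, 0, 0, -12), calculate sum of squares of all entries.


Non-zero entries: [(3, 3), (6, 8), (8, -4), (11, -12)]
Squares: [9, 64, 16, 144]
||x||_2^2 = sum = 233.

233


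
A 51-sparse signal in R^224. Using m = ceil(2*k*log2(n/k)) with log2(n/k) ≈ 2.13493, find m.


log2(n/k) = log2(224/51) ≈ 2.13493.
2*k*log2(n/k) ≈ 2*51*2.13493 = 217.76286.
m = ceil(217.76286) = 218.

218


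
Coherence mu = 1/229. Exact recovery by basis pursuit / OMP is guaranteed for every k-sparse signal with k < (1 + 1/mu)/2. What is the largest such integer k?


1/mu = 229.
1 + 1/mu = 230.
(1 + 1/mu)/2 = 115 is an integer and the inequality is strict, so k_max = 115 - 1 = 114.

114


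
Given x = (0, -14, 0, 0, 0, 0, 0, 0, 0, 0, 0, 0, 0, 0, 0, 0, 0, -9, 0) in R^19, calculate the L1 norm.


Non-zero entries: [(1, -14), (17, -9)]
Absolute values: [14, 9]
||x||_1 = sum = 23.

23


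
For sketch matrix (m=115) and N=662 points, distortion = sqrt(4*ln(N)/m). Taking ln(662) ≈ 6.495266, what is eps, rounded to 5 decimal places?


ln(662) ≈ 6.495266.
4*ln(N)/m ≈ 4*6.495266/115 ≈ 0.2259223.
eps = sqrt(0.2259223) ≈ 0.4753128 ≈ 0.47531.

0.47531


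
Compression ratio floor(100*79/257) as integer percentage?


100*m/n = 100*79/257 ≈ 30.7393.
floor = 30.

30


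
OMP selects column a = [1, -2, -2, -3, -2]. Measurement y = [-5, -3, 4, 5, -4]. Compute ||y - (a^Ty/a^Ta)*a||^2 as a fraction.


a^T a = 22.
a^T y = -14.
coeff = -14/22 = -7/11.
||r||^2 = 903/11.

903/11


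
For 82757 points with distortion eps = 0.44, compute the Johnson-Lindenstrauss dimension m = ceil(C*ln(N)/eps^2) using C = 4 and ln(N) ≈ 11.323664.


ln(82757) ≈ 11.323664.
eps^2 = 0.44^2 = 0.1936.
C*ln(N)/eps^2 ≈ 4*11.323664/0.1936 ≈ 233.96.
m = ceil(233.96) = 234.

234


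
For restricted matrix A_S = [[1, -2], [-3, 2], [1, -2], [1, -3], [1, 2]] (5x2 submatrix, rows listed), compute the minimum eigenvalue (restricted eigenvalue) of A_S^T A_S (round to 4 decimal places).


A_S^T A_S = [[13, -11], [-11, 25]].
trace = 38.
det = 204.
disc = trace^2 - 4*det = 1444 - 4*204 = 628.
sqrt(628) ≈ 25.059928.
lam_min = (38 - sqrt(628))/2 ≈ (38 - 25.059928)/2 = 6.470036 ≈ 6.4700.

6.4700


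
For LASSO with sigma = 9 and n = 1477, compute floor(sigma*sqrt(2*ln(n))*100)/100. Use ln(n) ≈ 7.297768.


ln(1477) ≈ 7.297768.
2*ln(n) ≈ 14.595536.
sqrt(2*ln(n)) ≈ sqrt(14.595536) ≈ 3.82041.
lambda ≈ 9*3.82041 = 34.38369.
floor(lambda*100)/100 = 34.38.

34.38


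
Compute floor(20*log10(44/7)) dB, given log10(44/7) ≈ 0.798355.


||x||/||e|| = 44/7.
log10(44/7) ≈ 0.798355.
20*log10(||x||/||e||) ≈ 20*0.798355 = 15.9671.
floor(15.9671) = 15.

15


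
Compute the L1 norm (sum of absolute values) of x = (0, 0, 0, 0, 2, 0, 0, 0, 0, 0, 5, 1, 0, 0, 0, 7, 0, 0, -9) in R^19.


Non-zero entries: [(4, 2), (10, 5), (11, 1), (15, 7), (18, -9)]
Absolute values: [2, 5, 1, 7, 9]
||x||_1 = sum = 24.

24


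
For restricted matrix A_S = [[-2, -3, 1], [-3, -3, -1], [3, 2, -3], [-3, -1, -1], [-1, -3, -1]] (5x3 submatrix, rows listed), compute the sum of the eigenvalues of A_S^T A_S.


Sum of eigenvalues of A_S^T A_S = trace(A_S^T A_S) = sum of squared column norms of A_S.
A_S^T A_S diagonal: [32, 32, 13].
trace = 32 + 32 + 13 = 77.

77


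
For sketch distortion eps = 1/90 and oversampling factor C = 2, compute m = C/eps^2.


1/eps = 90.
(1/eps)^2 = 8100.
m = 2*8100 = 16200.

16200


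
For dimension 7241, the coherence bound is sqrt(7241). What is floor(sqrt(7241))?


85^2 = 7225 <= 7241 < 7396 = 86^2, so 85 <= sqrt(7241) < 86.
floor(sqrt(7241)) = 85.

85


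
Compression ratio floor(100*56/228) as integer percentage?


100*m/n = 100*56/228 ≈ 24.5614.
floor = 24.

24


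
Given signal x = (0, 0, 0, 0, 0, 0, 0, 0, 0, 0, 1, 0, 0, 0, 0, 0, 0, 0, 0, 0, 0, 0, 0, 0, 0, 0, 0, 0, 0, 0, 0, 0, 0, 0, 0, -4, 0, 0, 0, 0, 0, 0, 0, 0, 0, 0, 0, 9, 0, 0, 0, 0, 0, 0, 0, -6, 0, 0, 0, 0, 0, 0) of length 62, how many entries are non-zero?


Non-zero positions: [10, 35, 47, 55].
Sparsity = 4.

4


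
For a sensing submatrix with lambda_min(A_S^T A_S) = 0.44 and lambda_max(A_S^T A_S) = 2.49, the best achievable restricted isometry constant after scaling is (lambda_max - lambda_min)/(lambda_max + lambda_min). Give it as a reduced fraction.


lambda_max - lambda_min = 2.49 - 0.44 = 2.05.
lambda_max + lambda_min = 2.49 + 0.44 = 2.93.
delta = 2.05/2.93 = 205/293.

205/293


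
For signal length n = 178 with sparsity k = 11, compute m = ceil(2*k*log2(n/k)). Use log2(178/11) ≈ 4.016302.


log2(n/k) = log2(178/11) ≈ 4.016302.
2*k*log2(n/k) ≈ 2*11*4.016302 = 88.358644.
m = ceil(88.358644) = 89.

89


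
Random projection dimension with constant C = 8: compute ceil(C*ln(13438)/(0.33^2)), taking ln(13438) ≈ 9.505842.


ln(13438) ≈ 9.505842.
eps^2 = 0.33^2 = 0.1089.
C*ln(N)/eps^2 ≈ 8*9.505842/0.1089 ≈ 698.3171.
m = ceil(698.3171) = 699.

699


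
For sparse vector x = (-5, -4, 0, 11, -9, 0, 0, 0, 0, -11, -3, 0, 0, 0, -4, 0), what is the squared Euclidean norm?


Non-zero entries: [(0, -5), (1, -4), (3, 11), (4, -9), (9, -11), (10, -3), (14, -4)]
Squares: [25, 16, 121, 81, 121, 9, 16]
||x||_2^2 = sum = 389.

389


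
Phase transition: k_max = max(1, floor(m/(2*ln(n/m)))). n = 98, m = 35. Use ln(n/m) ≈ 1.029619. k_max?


n/m = 98/35 = 14/5.
ln(n/m) ≈ 1.029619.
2*ln(n/m) ≈ 2.059238.
m/(2*ln(n/m)) ≈ 35/2.059238 ≈ 16.9966.
floor = 16.
k_max = max(1, 16) = 16.

16


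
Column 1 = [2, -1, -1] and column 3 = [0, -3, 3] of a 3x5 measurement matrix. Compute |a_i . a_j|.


Inner product: 2*0 + -1*-3 + -1*3
Products: [0, 3, -3]
Sum = 0.
|dot| = 0.

0


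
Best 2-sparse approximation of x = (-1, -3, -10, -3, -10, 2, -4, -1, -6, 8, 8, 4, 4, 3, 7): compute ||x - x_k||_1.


Sorted |x_i| descending: [10, 10, 8, 8, 7, 6, 4, 4, 4, 3, 3, 3, 2, 1, 1]
Keep top 2: [10, 10]
Tail entries: [8, 8, 7, 6, 4, 4, 4, 3, 3, 3, 2, 1, 1]
L1 error = sum of tail = 54.

54


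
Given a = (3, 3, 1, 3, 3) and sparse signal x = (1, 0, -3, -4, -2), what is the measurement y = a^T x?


Non-zero terms: ['3*1', '1*-3', '3*-4', '3*-2']
Products: [3, -3, -12, -6]
y = sum = -18.

-18


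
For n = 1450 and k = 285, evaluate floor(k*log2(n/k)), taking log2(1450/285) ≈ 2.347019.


log2(n/k) = log2(1450/285) ≈ 2.347019.
k*log2(n/k) ≈ 285*2.347019 = 668.900415.
floor(668.900415) = 668.

668


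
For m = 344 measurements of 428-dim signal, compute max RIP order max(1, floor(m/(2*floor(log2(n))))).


floor(log2(428)) = 8.
2*8 = 16.
m/(2*floor(log2(n))) = 344/16 ≈ 21.5.
floor = 21.
k = max(1, 21) = 21.

21


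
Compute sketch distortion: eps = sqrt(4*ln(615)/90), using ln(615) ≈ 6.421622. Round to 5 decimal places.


ln(615) ≈ 6.421622.
4*ln(N)/m ≈ 4*6.421622/90 ≈ 0.28540542.
eps = sqrt(0.28540542) ≈ 0.5342335 ≈ 0.53423.

0.53423


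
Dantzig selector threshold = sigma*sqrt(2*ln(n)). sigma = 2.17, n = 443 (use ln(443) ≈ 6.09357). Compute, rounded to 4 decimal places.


ln(443) ≈ 6.09357.
2*ln(n) ≈ 12.18714.
sqrt(2*ln(n)) ≈ sqrt(12.18714) ≈ 3.491008.
threshold ≈ 2.17*3.491008 = 7.57548736 ≈ 7.5755.

7.5755


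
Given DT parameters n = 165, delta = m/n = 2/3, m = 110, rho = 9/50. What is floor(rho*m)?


m = 2/3*165 = 110.
rho = 9/50.
rho*m = 9/50*110 = 19.8.
k = floor(19.8) = 19.

19


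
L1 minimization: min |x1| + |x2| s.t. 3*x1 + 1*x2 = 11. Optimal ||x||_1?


Axis intercepts:
  x1 = 11/3, x2 = 0: L1 = 11/3
  x1 = 0, x2 = 11: L1 = 11
x* = (11/3, 0)
||x*||_1 = 11/3.

11/3


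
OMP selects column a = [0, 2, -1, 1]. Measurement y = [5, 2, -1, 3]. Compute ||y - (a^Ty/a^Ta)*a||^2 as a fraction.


a^T a = 6.
a^T y = 8.
coeff = 8/6 = 4/3.
||r||^2 = 85/3.

85/3


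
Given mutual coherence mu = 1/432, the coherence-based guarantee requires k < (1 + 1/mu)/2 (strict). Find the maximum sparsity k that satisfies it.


1/mu = 432.
1 + 1/mu = 433.
(1 + 1/mu)/2 = 216.5 is not an integer, so k_max = floor(216.5) = 216.

216


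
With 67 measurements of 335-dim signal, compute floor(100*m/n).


100*m/n = 100*67/335 ≈ 20.0.
floor = 20.

20


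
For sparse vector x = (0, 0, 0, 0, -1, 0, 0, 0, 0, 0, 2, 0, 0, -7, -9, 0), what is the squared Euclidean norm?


Non-zero entries: [(4, -1), (10, 2), (13, -7), (14, -9)]
Squares: [1, 4, 49, 81]
||x||_2^2 = sum = 135.

135


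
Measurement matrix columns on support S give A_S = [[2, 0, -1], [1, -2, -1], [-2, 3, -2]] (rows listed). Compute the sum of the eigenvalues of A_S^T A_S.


Sum of eigenvalues of A_S^T A_S = trace(A_S^T A_S) = sum of squared column norms of A_S.
A_S^T A_S diagonal: [9, 13, 6].
trace = 9 + 13 + 6 = 28.

28


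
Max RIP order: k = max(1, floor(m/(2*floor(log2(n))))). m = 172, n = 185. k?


floor(log2(185)) = 7.
2*7 = 14.
m/(2*floor(log2(n))) = 172/14 ≈ 12.2857.
floor = 12.
k = max(1, 12) = 12.

12


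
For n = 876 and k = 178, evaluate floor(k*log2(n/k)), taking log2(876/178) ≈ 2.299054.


log2(n/k) = log2(876/178) ≈ 2.299054.
k*log2(n/k) ≈ 178*2.299054 = 409.231612.
floor(409.231612) = 409.

409


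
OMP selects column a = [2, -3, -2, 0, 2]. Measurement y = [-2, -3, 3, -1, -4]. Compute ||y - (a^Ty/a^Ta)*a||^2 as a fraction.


a^T a = 21.
a^T y = -9.
coeff = -9/21 = -3/7.
||r||^2 = 246/7.

246/7


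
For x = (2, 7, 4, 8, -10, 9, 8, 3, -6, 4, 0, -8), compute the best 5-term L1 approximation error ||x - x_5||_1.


Sorted |x_i| descending: [10, 9, 8, 8, 8, 7, 6, 4, 4, 3, 2, 0]
Keep top 5: [10, 9, 8, 8, 8]
Tail entries: [7, 6, 4, 4, 3, 2, 0]
L1 error = sum of tail = 26.

26


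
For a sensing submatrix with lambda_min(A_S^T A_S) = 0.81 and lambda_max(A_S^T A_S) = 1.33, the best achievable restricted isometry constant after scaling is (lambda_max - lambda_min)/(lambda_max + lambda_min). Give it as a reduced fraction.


lambda_max - lambda_min = 1.33 - 0.81 = 0.52.
lambda_max + lambda_min = 1.33 + 0.81 = 2.14.
delta = 0.52/2.14 = 52/214 = 26/107.

26/107


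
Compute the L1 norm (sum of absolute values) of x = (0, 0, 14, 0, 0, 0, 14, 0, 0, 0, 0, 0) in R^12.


Non-zero entries: [(2, 14), (6, 14)]
Absolute values: [14, 14]
||x||_1 = sum = 28.

28


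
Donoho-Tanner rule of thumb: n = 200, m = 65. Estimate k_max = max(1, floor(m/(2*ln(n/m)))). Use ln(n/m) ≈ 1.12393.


n/m = 200/65 = 40/13.
ln(n/m) ≈ 1.12393.
2*ln(n/m) ≈ 2.24786.
m/(2*ln(n/m)) ≈ 65/2.24786 ≈ 28.9164.
floor = 28.
k_max = max(1, 28) = 28.

28


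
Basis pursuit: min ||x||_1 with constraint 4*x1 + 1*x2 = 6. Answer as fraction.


Axis intercepts:
  x1 = 3/2, x2 = 0: L1 = 3/2
  x1 = 0, x2 = 6: L1 = 6
x* = (3/2, 0)
||x*||_1 = 3/2.

3/2


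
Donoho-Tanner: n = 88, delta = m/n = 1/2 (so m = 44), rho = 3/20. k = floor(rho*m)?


m = 1/2*88 = 44.
rho = 3/20.
rho*m = 3/20*44 = 6.6.
k = floor(6.6) = 6.

6


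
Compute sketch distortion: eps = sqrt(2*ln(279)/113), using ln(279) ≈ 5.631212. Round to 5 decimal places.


ln(279) ≈ 5.631212.
2*ln(N)/m ≈ 2*5.631212/113 ≈ 0.09966747.
eps = sqrt(0.09966747) ≈ 0.3157016 ≈ 0.31570.

0.31570


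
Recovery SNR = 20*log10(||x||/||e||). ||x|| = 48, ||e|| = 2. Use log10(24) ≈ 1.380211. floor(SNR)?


||x||/||e|| = 48/2 = 24.
log10(24) ≈ 1.380211.
20*log10(||x||/||e||) ≈ 20*1.380211 = 27.60422.
floor(27.60422) = 27.

27


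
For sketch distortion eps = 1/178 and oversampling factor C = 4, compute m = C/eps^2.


1/eps = 178.
(1/eps)^2 = 31684.
m = 4*31684 = 126736.

126736


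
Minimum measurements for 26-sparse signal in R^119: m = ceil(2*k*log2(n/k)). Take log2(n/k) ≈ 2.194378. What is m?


log2(n/k) = log2(119/26) ≈ 2.194378.
2*k*log2(n/k) ≈ 2*26*2.194378 = 114.107656.
m = ceil(114.107656) = 115.

115


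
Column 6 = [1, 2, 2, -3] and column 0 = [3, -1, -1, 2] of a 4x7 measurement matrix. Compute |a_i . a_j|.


Inner product: 1*3 + 2*-1 + 2*-1 + -3*2
Products: [3, -2, -2, -6]
Sum = -7.
|dot| = 7.

7


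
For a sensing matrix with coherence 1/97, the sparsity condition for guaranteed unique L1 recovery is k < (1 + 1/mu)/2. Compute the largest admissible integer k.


1/mu = 97.
1 + 1/mu = 98.
(1 + 1/mu)/2 = 49 is an integer and the inequality is strict, so k_max = 49 - 1 = 48.

48


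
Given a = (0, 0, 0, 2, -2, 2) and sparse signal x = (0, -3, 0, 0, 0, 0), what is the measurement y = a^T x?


Non-zero terms: ['0*-3']
Products: [0]
y = sum = 0.

0


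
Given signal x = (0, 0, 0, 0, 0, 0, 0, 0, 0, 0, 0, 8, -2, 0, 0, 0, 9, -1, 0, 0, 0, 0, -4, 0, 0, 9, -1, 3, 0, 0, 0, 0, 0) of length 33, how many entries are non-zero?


Non-zero positions: [11, 12, 16, 17, 22, 25, 26, 27].
Sparsity = 8.

8


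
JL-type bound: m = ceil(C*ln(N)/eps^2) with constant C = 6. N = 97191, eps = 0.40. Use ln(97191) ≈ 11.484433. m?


ln(97191) ≈ 11.484433.
eps^2 = 0.40^2 = 0.16.
C*ln(N)/eps^2 ≈ 6*11.484433/0.16 ≈ 430.6662.
m = ceil(430.6662) = 431.

431


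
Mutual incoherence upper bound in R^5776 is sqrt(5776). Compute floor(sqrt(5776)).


76^2 = 5776 <= 5776 < 5929 = 77^2, so 76 <= sqrt(5776) < 77.
floor(sqrt(5776)) = 76.

76


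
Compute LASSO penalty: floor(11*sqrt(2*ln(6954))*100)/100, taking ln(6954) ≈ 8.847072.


ln(6954) ≈ 8.847072.
2*ln(n) ≈ 17.694144.
sqrt(2*ln(n)) ≈ sqrt(17.694144) ≈ 4.206441.
lambda ≈ 11*4.206441 = 46.270851.
floor(lambda*100)/100 = 46.27.

46.27


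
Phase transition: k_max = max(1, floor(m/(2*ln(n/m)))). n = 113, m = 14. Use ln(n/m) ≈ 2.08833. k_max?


n/m = 113/14.
ln(n/m) ≈ 2.08833.
2*ln(n/m) ≈ 4.17666.
m/(2*ln(n/m)) ≈ 14/4.17666 ≈ 3.352.
floor = 3.
k_max = max(1, 3) = 3.

3


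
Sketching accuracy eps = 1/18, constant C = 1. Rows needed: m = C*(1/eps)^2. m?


1/eps = 18.
(1/eps)^2 = 324.
m = 1*324 = 324.

324


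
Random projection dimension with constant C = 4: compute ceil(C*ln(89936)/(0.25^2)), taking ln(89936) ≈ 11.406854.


ln(89936) ≈ 11.406854.
eps^2 = 0.25^2 = 0.0625.
C*ln(N)/eps^2 ≈ 4*11.406854/0.0625 ≈ 730.0387.
m = ceil(730.0387) = 731.

731


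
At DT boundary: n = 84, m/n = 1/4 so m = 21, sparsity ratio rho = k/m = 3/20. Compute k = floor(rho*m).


m = 1/4*84 = 21.
rho = 3/20.
rho*m = 3/20*21 = 3.15.
k = floor(3.15) = 3.

3


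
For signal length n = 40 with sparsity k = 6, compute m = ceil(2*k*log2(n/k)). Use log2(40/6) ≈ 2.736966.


log2(n/k) = log2(40/6) ≈ 2.736966.
2*k*log2(n/k) ≈ 2*6*2.736966 = 32.843592.
m = ceil(32.843592) = 33.

33


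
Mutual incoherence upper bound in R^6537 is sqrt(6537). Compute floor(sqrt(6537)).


80^2 = 6400 <= 6537 < 6561 = 81^2, so 80 <= sqrt(6537) < 81.
floor(sqrt(6537)) = 80.

80


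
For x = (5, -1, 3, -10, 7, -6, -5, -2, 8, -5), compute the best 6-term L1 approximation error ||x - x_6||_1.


Sorted |x_i| descending: [10, 8, 7, 6, 5, 5, 5, 3, 2, 1]
Keep top 6: [10, 8, 7, 6, 5, 5]
Tail entries: [5, 3, 2, 1]
L1 error = sum of tail = 11.

11


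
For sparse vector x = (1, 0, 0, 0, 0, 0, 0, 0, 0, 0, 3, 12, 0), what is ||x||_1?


Non-zero entries: [(0, 1), (10, 3), (11, 12)]
Absolute values: [1, 3, 12]
||x||_1 = sum = 16.

16


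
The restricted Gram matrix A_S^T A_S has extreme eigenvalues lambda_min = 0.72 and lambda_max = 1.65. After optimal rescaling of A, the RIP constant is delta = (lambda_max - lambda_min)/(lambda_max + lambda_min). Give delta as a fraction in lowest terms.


lambda_max - lambda_min = 1.65 - 0.72 = 0.93.
lambda_max + lambda_min = 1.65 + 0.72 = 2.37.
delta = 0.93/2.37 = 93/237 = 31/79.

31/79


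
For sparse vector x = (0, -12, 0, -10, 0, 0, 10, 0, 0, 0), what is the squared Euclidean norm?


Non-zero entries: [(1, -12), (3, -10), (6, 10)]
Squares: [144, 100, 100]
||x||_2^2 = sum = 344.

344


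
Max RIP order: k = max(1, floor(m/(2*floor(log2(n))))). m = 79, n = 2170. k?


floor(log2(2170)) = 11.
2*11 = 22.
m/(2*floor(log2(n))) = 79/22 ≈ 3.5909.
floor = 3.
k = max(1, 3) = 3.

3


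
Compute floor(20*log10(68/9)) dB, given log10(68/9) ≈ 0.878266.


||x||/||e|| = 68/9.
log10(68/9) ≈ 0.878266.
20*log10(||x||/||e||) ≈ 20*0.878266 = 17.56532.
floor(17.56532) = 17.

17


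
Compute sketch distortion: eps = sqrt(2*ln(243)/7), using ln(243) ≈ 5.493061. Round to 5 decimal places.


ln(243) ≈ 5.493061.
2*ln(N)/m ≈ 2*5.493061/7 ≈ 1.569446.
eps = sqrt(1.569446) ≈ 1.2527753 ≈ 1.25278.

1.25278


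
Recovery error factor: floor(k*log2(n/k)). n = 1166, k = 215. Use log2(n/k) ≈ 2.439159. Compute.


log2(n/k) = log2(1166/215) ≈ 2.439159.
k*log2(n/k) ≈ 215*2.439159 = 524.419185.
floor(524.419185) = 524.

524


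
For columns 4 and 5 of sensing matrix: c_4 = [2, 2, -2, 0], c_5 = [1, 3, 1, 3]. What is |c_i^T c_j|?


Inner product: 2*1 + 2*3 + -2*1 + 0*3
Products: [2, 6, -2, 0]
Sum = 6.
|dot| = 6.

6


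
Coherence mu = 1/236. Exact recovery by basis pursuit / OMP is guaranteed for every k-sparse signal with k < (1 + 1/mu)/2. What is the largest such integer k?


1/mu = 236.
1 + 1/mu = 237.
(1 + 1/mu)/2 = 118.5 is not an integer, so k_max = floor(118.5) = 118.

118


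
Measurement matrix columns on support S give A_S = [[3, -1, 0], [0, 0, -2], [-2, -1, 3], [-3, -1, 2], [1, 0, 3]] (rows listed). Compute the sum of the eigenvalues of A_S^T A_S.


Sum of eigenvalues of A_S^T A_S = trace(A_S^T A_S) = sum of squared column norms of A_S.
A_S^T A_S diagonal: [23, 3, 26].
trace = 23 + 3 + 26 = 52.

52


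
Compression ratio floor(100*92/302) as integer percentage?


100*m/n = 100*92/302 ≈ 30.4636.
floor = 30.

30


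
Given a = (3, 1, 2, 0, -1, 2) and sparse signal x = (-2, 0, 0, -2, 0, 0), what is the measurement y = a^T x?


Non-zero terms: ['3*-2', '0*-2']
Products: [-6, 0]
y = sum = -6.

-6


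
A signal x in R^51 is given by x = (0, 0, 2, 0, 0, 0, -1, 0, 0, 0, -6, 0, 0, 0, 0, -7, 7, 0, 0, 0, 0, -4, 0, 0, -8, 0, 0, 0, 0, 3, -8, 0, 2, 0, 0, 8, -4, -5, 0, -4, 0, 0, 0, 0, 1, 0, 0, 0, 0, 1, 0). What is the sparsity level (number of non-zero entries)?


Non-zero positions: [2, 6, 10, 15, 16, 21, 24, 29, 30, 32, 35, 36, 37, 39, 44, 49].
Sparsity = 16.

16


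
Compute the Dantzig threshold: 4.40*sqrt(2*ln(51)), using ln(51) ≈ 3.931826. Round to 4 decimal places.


ln(51) ≈ 3.931826.
2*ln(n) ≈ 7.863652.
sqrt(2*ln(n)) ≈ sqrt(7.863652) ≈ 2.80422.
threshold ≈ 4.40*2.80422 = 12.338568 ≈ 12.3386.

12.3386


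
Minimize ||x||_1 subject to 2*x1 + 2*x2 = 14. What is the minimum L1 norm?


Axis intercepts:
  x1 = 7, x2 = 0: L1 = 7
  x1 = 0, x2 = 7: L1 = 7
x* = (7, 0)
||x*||_1 = 7.

7


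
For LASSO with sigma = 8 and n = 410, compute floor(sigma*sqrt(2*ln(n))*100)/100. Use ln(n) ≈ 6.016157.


ln(410) ≈ 6.016157.
2*ln(n) ≈ 12.032314.
sqrt(2*ln(n)) ≈ sqrt(12.032314) ≈ 3.468763.
lambda ≈ 8*3.468763 = 27.750104.
floor(lambda*100)/100 = 27.75.

27.75


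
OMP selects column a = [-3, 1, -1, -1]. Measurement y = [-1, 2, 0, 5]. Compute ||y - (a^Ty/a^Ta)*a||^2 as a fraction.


a^T a = 12.
a^T y = 0.
coeff = 0/12 = 0.
||r||^2 = 30.

30


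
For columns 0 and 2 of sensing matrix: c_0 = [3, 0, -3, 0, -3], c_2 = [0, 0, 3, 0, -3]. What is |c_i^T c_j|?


Inner product: 3*0 + 0*0 + -3*3 + 0*0 + -3*-3
Products: [0, 0, -9, 0, 9]
Sum = 0.
|dot| = 0.

0


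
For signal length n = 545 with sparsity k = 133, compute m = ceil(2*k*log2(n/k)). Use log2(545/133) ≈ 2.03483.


log2(n/k) = log2(545/133) ≈ 2.03483.
2*k*log2(n/k) ≈ 2*133*2.03483 = 541.26478.
m = ceil(541.26478) = 542.

542


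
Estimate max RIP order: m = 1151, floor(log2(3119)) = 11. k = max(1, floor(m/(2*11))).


floor(log2(3119)) = 11.
2*11 = 22.
m/(2*floor(log2(n))) = 1151/22 ≈ 52.3182.
floor = 52.
k = max(1, 52) = 52.

52


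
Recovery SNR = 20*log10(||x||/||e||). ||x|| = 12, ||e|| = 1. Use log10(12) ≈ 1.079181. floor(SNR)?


||x||/||e|| = 12/1 = 12.
log10(12) ≈ 1.079181.
20*log10(||x||/||e||) ≈ 20*1.079181 = 21.58362.
floor(21.58362) = 21.

21


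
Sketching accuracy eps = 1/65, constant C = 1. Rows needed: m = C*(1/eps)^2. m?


1/eps = 65.
(1/eps)^2 = 4225.
m = 1*4225 = 4225.

4225


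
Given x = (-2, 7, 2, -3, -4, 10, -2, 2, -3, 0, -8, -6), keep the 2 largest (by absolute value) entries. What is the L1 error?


Sorted |x_i| descending: [10, 8, 7, 6, 4, 3, 3, 2, 2, 2, 2, 0]
Keep top 2: [10, 8]
Tail entries: [7, 6, 4, 3, 3, 2, 2, 2, 2, 0]
L1 error = sum of tail = 31.

31


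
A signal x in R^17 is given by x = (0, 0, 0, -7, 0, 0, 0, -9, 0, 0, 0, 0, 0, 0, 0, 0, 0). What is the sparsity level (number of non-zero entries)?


Non-zero positions: [3, 7].
Sparsity = 2.

2


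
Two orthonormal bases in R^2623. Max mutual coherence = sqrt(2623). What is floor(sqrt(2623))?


51^2 = 2601 <= 2623 < 2704 = 52^2, so 51 <= sqrt(2623) < 52.
floor(sqrt(2623)) = 51.

51


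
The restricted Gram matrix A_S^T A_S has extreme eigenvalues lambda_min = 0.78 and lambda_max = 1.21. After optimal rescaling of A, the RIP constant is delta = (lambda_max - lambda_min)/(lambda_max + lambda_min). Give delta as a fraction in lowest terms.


lambda_max - lambda_min = 1.21 - 0.78 = 0.43.
lambda_max + lambda_min = 1.21 + 0.78 = 1.99.
delta = 0.43/1.99 = 43/199.

43/199


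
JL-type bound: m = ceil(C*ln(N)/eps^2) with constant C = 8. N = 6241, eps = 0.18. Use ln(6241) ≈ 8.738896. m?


ln(6241) ≈ 8.738896.
eps^2 = 0.18^2 = 0.0324.
C*ln(N)/eps^2 ≈ 8*8.738896/0.0324 ≈ 2157.7521.
m = ceil(2157.7521) = 2158.

2158


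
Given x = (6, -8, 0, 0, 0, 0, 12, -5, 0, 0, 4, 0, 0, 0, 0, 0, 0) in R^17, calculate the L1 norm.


Non-zero entries: [(0, 6), (1, -8), (6, 12), (7, -5), (10, 4)]
Absolute values: [6, 8, 12, 5, 4]
||x||_1 = sum = 35.

35


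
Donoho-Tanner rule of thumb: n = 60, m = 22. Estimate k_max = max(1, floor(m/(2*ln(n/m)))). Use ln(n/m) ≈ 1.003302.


n/m = 60/22 = 30/11.
ln(n/m) ≈ 1.003302.
2*ln(n/m) ≈ 2.006604.
m/(2*ln(n/m)) ≈ 22/2.006604 ≈ 10.9638.
floor = 10.
k_max = max(1, 10) = 10.

10


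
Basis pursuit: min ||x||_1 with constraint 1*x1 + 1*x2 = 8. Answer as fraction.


Axis intercepts:
  x1 = 8, x2 = 0: L1 = 8
  x1 = 0, x2 = 8: L1 = 8
x* = (8, 0)
||x*||_1 = 8.

8


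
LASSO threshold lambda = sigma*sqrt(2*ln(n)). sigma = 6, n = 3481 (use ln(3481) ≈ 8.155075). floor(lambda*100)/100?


ln(3481) ≈ 8.155075.
2*ln(n) ≈ 16.31015.
sqrt(2*ln(n)) ≈ sqrt(16.31015) ≈ 4.038583.
lambda ≈ 6*4.038583 = 24.231498.
floor(lambda*100)/100 = 24.23.

24.23


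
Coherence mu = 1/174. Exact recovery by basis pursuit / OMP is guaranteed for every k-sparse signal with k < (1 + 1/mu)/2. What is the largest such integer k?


1/mu = 174.
1 + 1/mu = 175.
(1 + 1/mu)/2 = 87.5 is not an integer, so k_max = floor(87.5) = 87.

87


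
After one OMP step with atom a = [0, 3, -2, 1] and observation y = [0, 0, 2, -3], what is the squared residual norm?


a^T a = 14.
a^T y = -7.
coeff = -7/14 = -1/2.
||r||^2 = 19/2.

19/2


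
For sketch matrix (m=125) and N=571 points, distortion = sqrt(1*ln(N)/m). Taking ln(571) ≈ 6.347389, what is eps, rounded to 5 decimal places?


ln(571) ≈ 6.347389.
1*ln(N)/m ≈ 1*6.347389/125 ≈ 0.05077911.
eps = sqrt(0.05077911) ≈ 0.2253422 ≈ 0.22534.

0.22534


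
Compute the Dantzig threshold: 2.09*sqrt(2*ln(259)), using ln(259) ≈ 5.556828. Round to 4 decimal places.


ln(259) ≈ 5.556828.
2*ln(n) ≈ 11.113656.
sqrt(2*ln(n)) ≈ sqrt(11.113656) ≈ 3.333715.
threshold ≈ 2.09*3.333715 = 6.96746435 ≈ 6.9675.

6.9675


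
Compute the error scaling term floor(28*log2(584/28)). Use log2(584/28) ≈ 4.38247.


log2(n/k) = log2(584/28) ≈ 4.38247.
k*log2(n/k) ≈ 28*4.38247 = 122.70916.
floor(122.70916) = 122.

122


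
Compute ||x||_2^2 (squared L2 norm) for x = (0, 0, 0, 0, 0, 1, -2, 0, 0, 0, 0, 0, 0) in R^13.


Non-zero entries: [(5, 1), (6, -2)]
Squares: [1, 4]
||x||_2^2 = sum = 5.

5


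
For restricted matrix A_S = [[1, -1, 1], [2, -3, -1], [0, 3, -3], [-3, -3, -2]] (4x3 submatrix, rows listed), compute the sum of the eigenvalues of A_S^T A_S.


Sum of eigenvalues of A_S^T A_S = trace(A_S^T A_S) = sum of squared column norms of A_S.
A_S^T A_S diagonal: [14, 28, 15].
trace = 14 + 28 + 15 = 57.

57


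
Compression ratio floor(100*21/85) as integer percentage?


100*m/n = 100*21/85 ≈ 24.7059.
floor = 24.

24


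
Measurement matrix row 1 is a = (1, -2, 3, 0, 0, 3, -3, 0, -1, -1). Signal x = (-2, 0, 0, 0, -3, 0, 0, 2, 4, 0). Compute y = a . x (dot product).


Non-zero terms: ['1*-2', '0*-3', '0*2', '-1*4']
Products: [-2, 0, 0, -4]
y = sum = -6.

-6


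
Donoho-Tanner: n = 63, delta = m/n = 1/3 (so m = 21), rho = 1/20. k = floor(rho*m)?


m = 1/3*63 = 21.
rho = 1/20.
rho*m = 1/20*21 = 1.05.
k = floor(1.05) = 1.

1


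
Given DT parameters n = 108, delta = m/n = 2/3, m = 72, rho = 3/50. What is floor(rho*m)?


m = 2/3*108 = 72.
rho = 3/50.
rho*m = 3/50*72 = 4.32.
k = floor(4.32) = 4.

4


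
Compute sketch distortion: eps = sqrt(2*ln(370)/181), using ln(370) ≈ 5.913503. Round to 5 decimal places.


ln(370) ≈ 5.913503.
2*ln(N)/m ≈ 2*5.913503/181 ≈ 0.06534257.
eps = sqrt(0.06534257) ≈ 0.2556219 ≈ 0.25562.

0.25562


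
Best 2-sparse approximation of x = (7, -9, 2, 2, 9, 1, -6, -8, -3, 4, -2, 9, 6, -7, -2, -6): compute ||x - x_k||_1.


Sorted |x_i| descending: [9, 9, 9, 8, 7, 7, 6, 6, 6, 4, 3, 2, 2, 2, 2, 1]
Keep top 2: [9, 9]
Tail entries: [9, 8, 7, 7, 6, 6, 6, 4, 3, 2, 2, 2, 2, 1]
L1 error = sum of tail = 65.

65


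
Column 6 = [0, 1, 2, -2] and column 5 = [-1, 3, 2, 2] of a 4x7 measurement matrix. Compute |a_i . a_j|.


Inner product: 0*-1 + 1*3 + 2*2 + -2*2
Products: [0, 3, 4, -4]
Sum = 3.
|dot| = 3.

3


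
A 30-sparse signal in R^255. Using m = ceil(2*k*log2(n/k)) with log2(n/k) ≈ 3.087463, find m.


log2(n/k) = log2(255/30) ≈ 3.087463.
2*k*log2(n/k) ≈ 2*30*3.087463 = 185.24778.
m = ceil(185.24778) = 186.

186


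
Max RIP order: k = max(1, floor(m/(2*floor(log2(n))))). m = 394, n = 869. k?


floor(log2(869)) = 9.
2*9 = 18.
m/(2*floor(log2(n))) = 394/18 ≈ 21.8889.
floor = 21.
k = max(1, 21) = 21.

21


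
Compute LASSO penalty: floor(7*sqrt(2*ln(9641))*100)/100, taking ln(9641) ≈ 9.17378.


ln(9641) ≈ 9.17378.
2*ln(n) ≈ 18.34756.
sqrt(2*ln(n)) ≈ sqrt(18.34756) ≈ 4.283405.
lambda ≈ 7*4.283405 = 29.983835.
floor(lambda*100)/100 = 29.98.

29.98


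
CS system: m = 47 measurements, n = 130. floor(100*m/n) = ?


100*m/n = 100*47/130 ≈ 36.1538.
floor = 36.

36


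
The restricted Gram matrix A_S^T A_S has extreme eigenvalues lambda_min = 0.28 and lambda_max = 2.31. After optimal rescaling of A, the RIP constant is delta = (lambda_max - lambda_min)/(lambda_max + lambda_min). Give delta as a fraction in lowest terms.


lambda_max - lambda_min = 2.31 - 0.28 = 2.03.
lambda_max + lambda_min = 2.31 + 0.28 = 2.59.
delta = 2.03/2.59 = 203/259 = 29/37.

29/37


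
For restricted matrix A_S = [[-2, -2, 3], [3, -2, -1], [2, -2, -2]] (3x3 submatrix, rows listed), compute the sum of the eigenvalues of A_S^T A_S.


Sum of eigenvalues of A_S^T A_S = trace(A_S^T A_S) = sum of squared column norms of A_S.
A_S^T A_S diagonal: [17, 12, 14].
trace = 17 + 12 + 14 = 43.

43


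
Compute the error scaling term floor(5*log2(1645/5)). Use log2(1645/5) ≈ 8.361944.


log2(n/k) = log2(1645/5) ≈ 8.361944.
k*log2(n/k) ≈ 5*8.361944 = 41.80972.
floor(41.80972) = 41.

41


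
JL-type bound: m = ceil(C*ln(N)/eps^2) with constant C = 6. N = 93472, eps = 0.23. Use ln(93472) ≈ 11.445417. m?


ln(93472) ≈ 11.445417.
eps^2 = 0.23^2 = 0.0529.
C*ln(N)/eps^2 ≈ 6*11.445417/0.0529 ≈ 1298.1569.
m = ceil(1298.1569) = 1299.

1299


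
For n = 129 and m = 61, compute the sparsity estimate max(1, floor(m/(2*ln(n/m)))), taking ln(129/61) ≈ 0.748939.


n/m = 129/61.
ln(n/m) ≈ 0.748939.
2*ln(n/m) ≈ 1.497878.
m/(2*ln(n/m)) ≈ 61/1.497878 ≈ 40.7243.
floor = 40.
k_max = max(1, 40) = 40.

40


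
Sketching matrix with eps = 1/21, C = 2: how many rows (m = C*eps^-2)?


1/eps = 21.
(1/eps)^2 = 441.
m = 2*441 = 882.

882


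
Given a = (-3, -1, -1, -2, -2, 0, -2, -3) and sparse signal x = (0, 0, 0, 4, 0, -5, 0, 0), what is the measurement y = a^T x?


Non-zero terms: ['-2*4', '0*-5']
Products: [-8, 0]
y = sum = -8.

-8


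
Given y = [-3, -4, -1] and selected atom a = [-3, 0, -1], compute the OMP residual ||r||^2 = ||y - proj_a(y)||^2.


a^T a = 10.
a^T y = 10.
coeff = 10/10 = 1.
||r||^2 = 16.

16


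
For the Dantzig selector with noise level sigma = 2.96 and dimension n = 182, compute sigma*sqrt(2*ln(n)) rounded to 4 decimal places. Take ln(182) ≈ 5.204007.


ln(182) ≈ 5.204007.
2*ln(n) ≈ 10.408014.
sqrt(2*ln(n)) ≈ sqrt(10.408014) ≈ 3.226145.
threshold ≈ 2.96*3.226145 = 9.5493892 ≈ 9.5494.

9.5494


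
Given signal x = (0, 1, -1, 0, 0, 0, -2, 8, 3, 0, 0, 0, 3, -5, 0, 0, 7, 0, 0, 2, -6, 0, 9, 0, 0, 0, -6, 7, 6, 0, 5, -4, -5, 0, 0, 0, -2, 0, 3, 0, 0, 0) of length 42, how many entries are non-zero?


Non-zero positions: [1, 2, 6, 7, 8, 12, 13, 16, 19, 20, 22, 26, 27, 28, 30, 31, 32, 36, 38].
Sparsity = 19.

19


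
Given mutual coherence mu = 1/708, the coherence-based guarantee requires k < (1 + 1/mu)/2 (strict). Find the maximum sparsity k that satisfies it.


1/mu = 708.
1 + 1/mu = 709.
(1 + 1/mu)/2 = 354.5 is not an integer, so k_max = floor(354.5) = 354.

354


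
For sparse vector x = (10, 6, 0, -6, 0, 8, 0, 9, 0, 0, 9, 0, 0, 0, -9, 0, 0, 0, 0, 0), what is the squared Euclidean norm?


Non-zero entries: [(0, 10), (1, 6), (3, -6), (5, 8), (7, 9), (10, 9), (14, -9)]
Squares: [100, 36, 36, 64, 81, 81, 81]
||x||_2^2 = sum = 479.

479


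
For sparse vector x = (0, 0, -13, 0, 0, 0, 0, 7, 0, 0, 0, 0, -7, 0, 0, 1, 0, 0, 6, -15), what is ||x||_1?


Non-zero entries: [(2, -13), (7, 7), (12, -7), (15, 1), (18, 6), (19, -15)]
Absolute values: [13, 7, 7, 1, 6, 15]
||x||_1 = sum = 49.

49
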